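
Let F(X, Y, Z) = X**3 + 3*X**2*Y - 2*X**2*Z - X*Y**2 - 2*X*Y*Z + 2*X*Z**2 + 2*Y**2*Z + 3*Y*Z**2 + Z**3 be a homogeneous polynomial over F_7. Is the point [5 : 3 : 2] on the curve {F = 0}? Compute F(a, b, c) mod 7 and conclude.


F(5,3,2) ≡ 6 (mod 7); P is NOT on the curve.

Evaluate F(5, 3, 2) term-by-term (mod 7).
  X**3 ↦ 1·125·1·1 = 125
  3*X**2*Y ↦ 3·25·3·1 = 225
  -2*X**2*Z ↦ -2·25·1·2 = -100
  -X*Y**2 ↦ -1·5·9·1 = -45
  -2*X*Y*Z ↦ -2·5·3·2 = -60
  2*X*Z**2 ↦ 2·5·1·4 = 40
  2*Y**2*Z ↦ 2·1·9·2 = 36
  3*Y*Z**2 ↦ 3·1·3·4 = 36
  Z**3 ↦ 1·1·1·8 = 8
Sum: F(5, 3, 2) = (125) + (225) + (-100) + (-45) + (-60) + (40) + (36) + (36) + (8) = 265.
Reducing mod 7: 265 ≡ 6 (mod 7).
Since F(a, b, c) ≡ 6 ≠ 0 (mod 7), P does NOT lie on the curve.


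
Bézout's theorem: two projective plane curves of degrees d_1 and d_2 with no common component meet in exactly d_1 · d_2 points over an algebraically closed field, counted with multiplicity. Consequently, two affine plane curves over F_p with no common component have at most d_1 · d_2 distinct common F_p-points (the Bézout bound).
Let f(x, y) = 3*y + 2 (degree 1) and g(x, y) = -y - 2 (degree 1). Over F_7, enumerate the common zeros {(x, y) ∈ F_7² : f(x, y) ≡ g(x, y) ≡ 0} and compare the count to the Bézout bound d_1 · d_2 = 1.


Common zeros: ∅; count = 0; Bézout bound = 1.

deg(f) = 1, deg(g) = 1, so Bézout bound = 1.
Scan x ∈ F_7. For each x, list the y ∈ F_7 with f(x, y) ≡ 0 and those with g(x, y) ≡ 0 (mod 7); the common zeros in that column are the intersection.
  x = 0: f ≡ 0 at y ∈ {4}; g ≡ 0 at y ∈ {5}; common: ∅.
  x = 1: f ≡ 0 at y ∈ {4}; g ≡ 0 at y ∈ {5}; common: ∅.
  x = 2: f ≡ 0 at y ∈ {4}; g ≡ 0 at y ∈ {5}; common: ∅.
  x = 3: f ≡ 0 at y ∈ {4}; g ≡ 0 at y ∈ {5}; common: ∅.
  x = 4: f ≡ 0 at y ∈ {4}; g ≡ 0 at y ∈ {5}; common: ∅.
  x = 5: f ≡ 0 at y ∈ {4}; g ≡ 0 at y ∈ {5}; common: ∅.
  x = 6: f ≡ 0 at y ∈ {4}; g ≡ 0 at y ∈ {5}; common: ∅.
Collecting: common zeros = ∅, so the count is 0.
Comparison with the Bézout bound: 0 ≤ 1 = deg(f)·deg(g), as expected for curves with no common component (the affine F_7-count falls short of the bound because intersections may lie at infinity, over extension fields, or carry multiplicity).


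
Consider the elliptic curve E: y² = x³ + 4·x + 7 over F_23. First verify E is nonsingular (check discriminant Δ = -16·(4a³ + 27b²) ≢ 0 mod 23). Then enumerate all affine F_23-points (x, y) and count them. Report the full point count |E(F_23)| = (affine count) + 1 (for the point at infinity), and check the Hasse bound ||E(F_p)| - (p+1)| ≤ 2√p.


Affine points = {(1, 9), (1, 14), (2, 0), (3, 0), (4, 8), (4, 15), (9, 6), (9, 17), (10, 9), (10, 14), (11, 5), (11, 18), (12, 9), (12, 14), (13, 5), (13, 18), (14, 1), (14, 22), (16, 2), (16, 21), (18, 0), (22, 5), (22, 18)}; affine count = 23; |E(F_23)| = 24.

Discriminant check: Δ ∝ 4a³ + 27b² = 4·4³ + 27·7² = 4·64 + 27·49 ≡ 15 (mod 23). Nonzero ⇒ E is nonsingular.
For each x ∈ F_23, compute rhs = x³ + 4·x + 7 mod 23, then count y ∈ F_23 with y² ≡ rhs.
  x = 0: rhs = 7, matching y values: none (0 points).
  x = 1: rhs = 12, matching y values: 9, 14 (2 points).
  x = 2: rhs = 0, matching y values: 0 (1 points).
  x = 3: rhs = 0, matching y values: 0 (1 points).
  x = 4: rhs = 18, matching y values: 8, 15 (2 points).
  x = 5: rhs = 14, matching y values: none (0 points).
  x = 6: rhs = 17, matching y values: none (0 points).
  x = 7: rhs = 10, matching y values: none (0 points).
  x = 8: rhs = 22, matching y values: none (0 points).
  x = 9: rhs = 13, matching y values: 6, 17 (2 points).
  x = 10: rhs = 12, matching y values: 9, 14 (2 points).
  x = 11: rhs = 2, matching y values: 5, 18 (2 points).
  x = 12: rhs = 12, matching y values: 9, 14 (2 points).
  x = 13: rhs = 2, matching y values: 5, 18 (2 points).
  x = 14: rhs = 1, matching y values: 1, 22 (2 points).
  x = 15: rhs = 15, matching y values: none (0 points).
  x = 16: rhs = 4, matching y values: 2, 21 (2 points).
  x = 17: rhs = 20, matching y values: none (0 points).
  x = 18: rhs = 0, matching y values: 0 (1 points).
  x = 19: rhs = 19, matching y values: none (0 points).
  x = 20: rhs = 14, matching y values: none (0 points).
  x = 21: rhs = 14, matching y values: none (0 points).
  x = 22: rhs = 2, matching y values: 5, 18 (2 points).
Total affine count: 23.
Full point count |E(F_23)| = 23 + 1 = 24.
Hasse bound: |24 − (23+1)| = |0| = 0 ≤ 2√23 ≈ 9.5917 ✓.


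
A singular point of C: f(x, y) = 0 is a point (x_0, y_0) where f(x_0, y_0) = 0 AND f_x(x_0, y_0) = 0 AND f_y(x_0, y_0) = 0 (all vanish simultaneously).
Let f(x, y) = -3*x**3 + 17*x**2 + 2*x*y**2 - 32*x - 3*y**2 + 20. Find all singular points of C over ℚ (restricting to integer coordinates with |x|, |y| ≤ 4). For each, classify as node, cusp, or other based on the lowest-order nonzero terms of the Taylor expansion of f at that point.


Singular points: {(2, 0)}; classification: node.

Compute partial derivatives:
  f_x = -9*x**2 + 34*x + 2*y**2 - 32.
  f_y = 4*x*y - 6*y.
Scan x_0 ∈ {−4, ..., 4}. For each x_0, f_y(x_0, y) is a polynomial in y; find its integer roots y ∈ {−4, ..., 4}, then test f_x and f at those candidates.
  x = -4: f_y(-4, y) = -22*y; vanishes at y ∈ {0}. (-4, 0): f_x = -312 ≠ 0.
  x = -3: f_y(-3, y) = -18*y; vanishes at y ∈ {0}. (-3, 0): f_x = -215 ≠ 0.
  x = -2: f_y(-2, y) = -14*y; vanishes at y ∈ {0}. (-2, 0): f_x = -136 ≠ 0.
  x = -1: f_y(-1, y) = -10*y; vanishes at y ∈ {0}. (-1, 0): f_x = -75 ≠ 0.
  x = 0: f_y(0, y) = -6*y; vanishes at y ∈ {0}. (0, 0): f_x = -32 ≠ 0.
  x = 1: f_y(1, y) = -2*y; vanishes at y ∈ {0}. (1, 0): f_x = -7 ≠ 0.
  x = 2: f_y(2, y) = 2*y; vanishes at y ∈ {0}. (2, 0): f_x = 0, f = 0 — SINGULAR.
  x = 3: f_y(3, y) = 6*y; vanishes at y ∈ {0}. (3, 0): f_x = -11 ≠ 0.
  x = 4: f_y(4, y) = 10*y; vanishes at y ∈ {0}. (4, 0): f_x = -40 ≠ 0.
Only singular point on the grid: (2, 0).
Classify: substitute x = 2 + u, y = 0 + v and expand: f = -3*u**3 - u**2 + 2*u*v**2 + v**2.
No constant or linear terms (consistent with a singular point). Quadratic part: -u**2 + v**2. Cubic part: -3*u**3 + 2*u*v**2.
The quadratic part v**2 - u**2 = (v − u)(v + u) splits into two distinct linear factors, so there are two distinct tangent lines y − 0 = ±(x − 2) — this is a node (ordinary double point).
Classification: node.


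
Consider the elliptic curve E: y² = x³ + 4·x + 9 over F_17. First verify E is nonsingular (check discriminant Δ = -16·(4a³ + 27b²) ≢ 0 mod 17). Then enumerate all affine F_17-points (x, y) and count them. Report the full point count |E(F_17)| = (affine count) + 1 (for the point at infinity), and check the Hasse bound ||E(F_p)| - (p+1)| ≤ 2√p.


Affine points = {(0, 3), (0, 14), (2, 5), (2, 12), (4, 2), (4, 15), (5, 1), (5, 16), (8, 3), (8, 14), (9, 3), (9, 14), (12, 0), (14, 2), (14, 15), (16, 2), (16, 15)}; affine count = 17; |E(F_17)| = 18.

Discriminant check: Δ ∝ 4a³ + 27b² = 4·4³ + 27·9² = 4·64 + 27·81 ≡ 12 (mod 17). Nonzero ⇒ E is nonsingular.
For each x ∈ F_17, compute rhs = x³ + 4·x + 9 mod 17, then count y ∈ F_17 with y² ≡ rhs.
  x = 0: rhs = 9, matching y values: 3, 14 (2 points).
  x = 1: rhs = 14, matching y values: none (0 points).
  x = 2: rhs = 8, matching y values: 5, 12 (2 points).
  x = 3: rhs = 14, matching y values: none (0 points).
  x = 4: rhs = 4, matching y values: 2, 15 (2 points).
  x = 5: rhs = 1, matching y values: 1, 16 (2 points).
  x = 6: rhs = 11, matching y values: none (0 points).
  x = 7: rhs = 6, matching y values: none (0 points).
  x = 8: rhs = 9, matching y values: 3, 14 (2 points).
  x = 9: rhs = 9, matching y values: 3, 14 (2 points).
  x = 10: rhs = 12, matching y values: none (0 points).
  x = 11: rhs = 7, matching y values: none (0 points).
  x = 12: rhs = 0, matching y values: 0 (1 points).
  x = 13: rhs = 14, matching y values: none (0 points).
  x = 14: rhs = 4, matching y values: 2, 15 (2 points).
  x = 15: rhs = 10, matching y values: none (0 points).
  x = 16: rhs = 4, matching y values: 2, 15 (2 points).
Total affine count: 17.
Full point count |E(F_17)| = 17 + 1 = 18.
Hasse bound: |18 − (17+1)| = |0| = 0 ≤ 2√17 ≈ 8.2462 ✓.


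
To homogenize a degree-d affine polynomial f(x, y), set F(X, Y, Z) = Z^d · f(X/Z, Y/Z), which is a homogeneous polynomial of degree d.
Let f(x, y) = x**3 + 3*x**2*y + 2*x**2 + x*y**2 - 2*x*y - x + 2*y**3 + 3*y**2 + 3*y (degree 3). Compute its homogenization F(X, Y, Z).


F(X, Y, Z) = X**3 + 3*X**2*Y + 2*X**2*Z + X*Y**2 - 2*X*Y*Z - X*Z**2 + 2*Y**3 + 3*Y**2*Z + 3*Y*Z**2

deg(f) = 3.
Substitute x = X/Z, y = Y/Z into f, then multiply by Z^3.
  monomial 1·x^3·y^0 ↦ 1·X^3·Y^0·Z^0.
  monomial 3·x^2·y^1 ↦ 3·X^2·Y^1·Z^0.
  monomial 2·x^2·y^0 ↦ 2·X^2·Y^0·Z^1.
  monomial 1·x^1·y^2 ↦ 1·X^1·Y^2·Z^0.
  monomial -2·x^1·y^1 ↦ -2·X^1·Y^1·Z^1.
  monomial -1·x^1·y^0 ↦ -1·X^1·Y^0·Z^2.
  monomial 2·x^0·y^3 ↦ 2·X^0·Y^3·Z^0.
  monomial 3·x^0·y^2 ↦ 3·X^0·Y^2·Z^1.
  monomial 3·x^0·y^1 ↦ 3·X^0·Y^1·Z^2.
Collecting: F(X, Y, Z) = X**3 + 3*X**2*Y + 2*X**2*Z + X*Y**2 - 2*X*Y*Z - X*Z**2 + 2*Y**3 + 3*Y**2*Z + 3*Y*Z**2.


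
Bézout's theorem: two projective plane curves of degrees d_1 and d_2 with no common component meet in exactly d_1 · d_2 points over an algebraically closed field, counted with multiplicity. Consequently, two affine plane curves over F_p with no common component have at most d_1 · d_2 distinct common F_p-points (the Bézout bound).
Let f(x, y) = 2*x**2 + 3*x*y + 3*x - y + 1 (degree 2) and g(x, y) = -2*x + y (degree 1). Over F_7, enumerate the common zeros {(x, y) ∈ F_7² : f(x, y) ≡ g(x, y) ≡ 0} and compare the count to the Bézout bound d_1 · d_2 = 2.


Common zeros: {(2, 4), (4, 1)}; count = 2; Bézout bound = 2.

deg(f) = 2, deg(g) = 1, so Bézout bound = 2.
Scan x ∈ F_7. For each x, list the y ∈ F_7 with f(x, y) ≡ 0 and those with g(x, y) ≡ 0 (mod 7); the common zeros in that column are the intersection.
  x = 0: f ≡ 0 at y ∈ {1}; g ≡ 0 at y ∈ {0}; common: ∅.
  x = 1: f ≡ 0 at y ∈ {4}; g ≡ 0 at y ∈ {2}; common: ∅.
  x = 2: f ≡ 0 at y ∈ {4}; g ≡ 0 at y ∈ {4}; common: {4}.
  x = 3: f ≡ 0 at y ∈ {0}; g ≡ 0 at y ∈ {6}; common: ∅.
  x = 4: f ≡ 0 at y ∈ {1}; g ≡ 0 at y ∈ {1}; common: {1}.
  x = 5: f ≡ 0 at y ∈ ∅; g ≡ 0 at y ∈ {3}; common: ∅.
  x = 6: f ≡ 0 at y ∈ {0}; g ≡ 0 at y ∈ {5}; common: ∅.
Collecting: common zeros = {(2, 4), (4, 1)}, so the count is 2.
Comparison with the Bézout bound: 2 ≤ 2 = deg(f)·deg(g), as expected for curves with no common component (the bound is attained).


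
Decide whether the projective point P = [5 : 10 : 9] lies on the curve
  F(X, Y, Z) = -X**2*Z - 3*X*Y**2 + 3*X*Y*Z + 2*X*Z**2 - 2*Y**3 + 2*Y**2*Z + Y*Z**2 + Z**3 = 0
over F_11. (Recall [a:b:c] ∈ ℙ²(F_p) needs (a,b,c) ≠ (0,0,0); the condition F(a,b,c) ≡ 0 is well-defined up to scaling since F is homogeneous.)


F(5,10,9) ≡ 3 (mod 11); P is NOT on the curve.

Evaluate F(5, 10, 9) term-by-term (mod 11).
  -X**2*Z ↦ -1·25·1·9 = -225
  -3*X*Y**2 ↦ -3·5·100·1 = -1500
  3*X*Y*Z ↦ 3·5·10·9 = 1350
  2*X*Z**2 ↦ 2·5·1·81 = 810
  -2*Y**3 ↦ -2·1·1000·1 = -2000
  2*Y**2*Z ↦ 2·1·100·9 = 1800
  Y*Z**2 ↦ 1·1·10·81 = 810
  Z**3 ↦ 1·1·1·729 = 729
Sum: F(5, 10, 9) = (-225) + (-1500) + (1350) + (810) + (-2000) + (1800) + (810) + (729) = 1774.
Reducing mod 11: 1774 ≡ 3 (mod 11).
Since F(a, b, c) ≡ 3 ≠ 0 (mod 11), P does NOT lie on the curve.


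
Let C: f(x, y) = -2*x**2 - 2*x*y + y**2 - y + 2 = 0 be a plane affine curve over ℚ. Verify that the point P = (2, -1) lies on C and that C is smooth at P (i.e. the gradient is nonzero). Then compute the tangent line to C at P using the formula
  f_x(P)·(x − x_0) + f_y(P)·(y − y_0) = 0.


Tangent line at P: -6*x - 7*y + 5 = 0.

Step 1: f(2, -1) = 0, so P lies on C.
Step 2: partial derivatives
  f_x(x, y) = -4*x - 2*y, f_y(x, y) = -2*x + 2*y - 1.
  f_x(P) = -6, f_y(P) = -7 (gradient nonzero, so P is smooth).
Step 3: tangent line at P: -6·(x − 2) + -7·(y − -1) = 0.
Expanding: -6*x - 7*y + 5 = 0.


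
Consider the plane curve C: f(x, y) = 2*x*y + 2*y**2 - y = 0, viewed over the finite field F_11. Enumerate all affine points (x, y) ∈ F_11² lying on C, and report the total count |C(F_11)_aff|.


Affine F_11-points: {(0, 0), (0, 6), (1, 0), (1, 5), (2, 0), (2, 4), (3, 0), (3, 3), (4, 0), (4, 2), (5, 0), (5, 1), (6, 0), (7, 0), (7, 10), (8, 0), (8, 9), (9, 0), (9, 8), (10, 0), (10, 7)}; count = 21.

For each of the 121 pairs (x, y) ∈ F_11², evaluate f(x, y) mod 11. Record the zeros.
  x = 0: [0↦0, 1↦1, 2↦6, 3↦4, 4↦6, 5↦1, 6↦0, 7↦3, 8↦10, 9↦10, 10↦3]  zeros at y ∈ {0, 6}
  x = 1: [0↦0, 1↦3, 2↦10, 3↦10, 4↦3, 5↦0, 6↦1, 7↦6, 8↦4, 9↦6, 10↦1]  zeros at y ∈ {0, 5}
  x = 2: [0↦0, 1↦5, 2↦3, 3↦5, 4↦0, 5↦10, 6↦2, 7↦9, 8↦9, 9↦2, 10↦10]  zeros at y ∈ {0, 4}
  x = 3: [0↦0, 1↦7, 2↦7, 3↦0, 4↦8, 5↦9, 6↦3, 7↦1, 8↦3, 9↦9, 10↦8]  zeros at y ∈ {0, 3}
  x = 4: [0↦0, 1↦9, 2↦0, 3↦6, 4↦5, 5↦8, 6↦4, 7↦4, 8↦8, 9↦5, 10↦6]  zeros at y ∈ {0, 2}
  x = 5: [0↦0, 1↦0, 2↦4, 3↦1, 4↦2, 5↦7, 6↦5, 7↦7, 8↦2, 9↦1, 10↦4]  zeros at y ∈ {0, 1}
  x = 6: [0↦0, 1↦2, 2↦8, 3↦7, 4↦10, 5↦6, 6↦6, 7↦10, 8↦7, 9↦8, 10↦2]  zeros at y ∈ {0}
  x = 7: [0↦0, 1↦4, 2↦1, 3↦2, 4↦7, 5↦5, 6↦7, 7↦2, 8↦1, 9↦4, 10↦0]  zeros at y ∈ {0, 10}
  x = 8: [0↦0, 1↦6, 2↦5, 3↦8, 4↦4, 5↦4, 6↦8, 7↦5, 8↦6, 9↦0, 10↦9]  zeros at y ∈ {0, 9}
  x = 9: [0↦0, 1↦8, 2↦9, 3↦3, 4↦1, 5↦3, 6↦9, 7↦8, 8↦0, 9↦7, 10↦7]  zeros at y ∈ {0, 8}
  x = 10: [0↦0, 1↦10, 2↦2, 3↦9, 4↦9, 5↦2, 6↦10, 7↦0, 8↦5, 9↦3, 10↦5]  zeros at y ∈ {0, 7}
Collecting zeros: affine points = {(0, 0), (0, 6), (1, 0), (1, 5), (2, 0), (2, 4), (3, 0), (3, 3), (4, 0), (4, 2), (5, 0), (5, 1), (6, 0), (7, 0), (7, 10), (8, 0), (8, 9), (9, 0), (9, 8), (10, 0), (10, 7)}.
Total count |C(F_11)_aff| = 21.


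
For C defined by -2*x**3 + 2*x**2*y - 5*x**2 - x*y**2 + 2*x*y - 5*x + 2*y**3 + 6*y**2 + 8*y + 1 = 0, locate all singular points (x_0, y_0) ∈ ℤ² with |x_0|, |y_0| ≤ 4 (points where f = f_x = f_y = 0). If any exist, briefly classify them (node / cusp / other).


Singular points: {(-1, -1)}; classification: node.

Compute partial derivatives:
  f_x = -6*x**2 + 4*x*y - 10*x - y**2 + 2*y - 5.
  f_y = 2*x**2 - 2*x*y + 2*x + 6*y**2 + 12*y + 8.
Scan x_0 ∈ {−4, ..., 4}. For each x_0, f_y(x_0, y) is a polynomial in y; find its integer roots y ∈ {−4, ..., 4}, then test f_x and f at those candidates.
  x = -4: f_y(-4, y) = 6*y**2 + 20*y + 32; no integer root y with |y| ≤ 4.
  x = -3: f_y(-3, y) = 6*y**2 + 18*y + 20; no integer root y with |y| ≤ 4.
  x = -2: f_y(-2, y) = 6*y**2 + 16*y + 12; no integer root y with |y| ≤ 4.
  x = -1: f_y(-1, y) = 6*y**2 + 14*y + 8; vanishes at y ∈ {-1}. (-1, -1): f_x = 0, f = 0 — SINGULAR.
  x = 0: f_y(0, y) = 6*y**2 + 12*y + 8; no integer root y with |y| ≤ 4.
  x = 1: f_y(1, y) = 6*y**2 + 10*y + 12; no integer root y with |y| ≤ 4.
  x = 2: f_y(2, y) = 6*y**2 + 8*y + 20; no integer root y with |y| ≤ 4.
  x = 3: f_y(3, y) = 6*y**2 + 6*y + 32; no integer root y with |y| ≤ 4.
  x = 4: f_y(4, y) = 6*y**2 + 4*y + 48; no integer root y with |y| ≤ 4.
Only singular point on the grid: (-1, -1).
Classify: substitute x = -1 + u, y = -1 + v and expand: f = -2*u**3 + 2*u**2*v - u**2 - u*v**2 + 2*v**3 + v**2.
No constant or linear terms (consistent with a singular point). Quadratic part: -u**2 + v**2. Cubic part: -2*u**3 + 2*u**2*v - u*v**2 + 2*v**3.
The quadratic part v**2 - u**2 = (v − u)(v + u) splits into two distinct linear factors, so there are two distinct tangent lines y − -1 = ±(x − -1) — this is a node (ordinary double point).
Classification: node.


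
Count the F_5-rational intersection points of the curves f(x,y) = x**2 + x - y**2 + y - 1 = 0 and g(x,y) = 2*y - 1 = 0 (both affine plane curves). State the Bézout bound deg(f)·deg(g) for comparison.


Common zeros: {(1, 3), (3, 3)}; count = 2; Bézout bound = 2.

deg(f) = 2, deg(g) = 1, so Bézout bound = 2.
Scan x ∈ F_5. For each x, list the y ∈ F_5 with f(x, y) ≡ 0 and those with g(x, y) ≡ 0 (mod 5); the common zeros in that column are the intersection.
  x = 0: f ≡ 0 at y ∈ ∅; g ≡ 0 at y ∈ {3}; common: ∅.
  x = 1: f ≡ 0 at y ∈ {3}; g ≡ 0 at y ∈ {3}; common: {3}.
  x = 2: f ≡ 0 at y ∈ {0, 1}; g ≡ 0 at y ∈ {3}; common: ∅.
  x = 3: f ≡ 0 at y ∈ {3}; g ≡ 0 at y ∈ {3}; common: {3}.
  x = 4: f ≡ 0 at y ∈ ∅; g ≡ 0 at y ∈ {3}; common: ∅.
Collecting: common zeros = {(1, 3), (3, 3)}, so the count is 2.
Comparison with the Bézout bound: 2 ≤ 2 = deg(f)·deg(g), as expected for curves with no common component (the bound is attained).


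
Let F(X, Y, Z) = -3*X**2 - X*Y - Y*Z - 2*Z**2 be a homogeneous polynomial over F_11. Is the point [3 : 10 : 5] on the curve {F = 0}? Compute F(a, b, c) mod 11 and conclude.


F(3,10,5) ≡ 8 (mod 11); P is NOT on the curve.

Evaluate F(3, 10, 5) term-by-term (mod 11).
  -3*X**2 ↦ -3·9·1·1 = -27
  -X*Y ↦ -1·3·10·1 = -30
  -Y*Z ↦ -1·1·10·5 = -50
  -2*Z**2 ↦ -2·1·1·25 = -50
Sum: F(3, 10, 5) = (-27) + (-30) + (-50) + (-50) = -157.
Reducing mod 11: -157 ≡ 8 (mod 11).
Since F(a, b, c) ≡ 8 ≠ 0 (mod 11), P does NOT lie on the curve.


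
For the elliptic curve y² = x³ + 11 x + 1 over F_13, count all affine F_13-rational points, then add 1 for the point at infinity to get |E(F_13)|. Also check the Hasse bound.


Affine points = {(0, 1), (0, 12), (1, 0), (3, 3), (3, 10), (5, 5), (5, 8), (6, 6), (6, 7), (8, 4), (8, 9), (9, 6), (9, 7), (11, 6), (11, 7)}; affine count = 15; |E(F_13)| = 16.

Discriminant check: Δ ∝ 4a³ + 27b² = 4·11³ + 27·1² = 4·1331 + 27·1 ≡ 8 (mod 13). Nonzero ⇒ E is nonsingular.
For each x ∈ F_13, compute rhs = x³ + 11·x + 1 mod 13, then count y ∈ F_13 with y² ≡ rhs.
  x = 0: rhs = 1, matching y values: 1, 12 (2 points).
  x = 1: rhs = 0, matching y values: 0 (1 points).
  x = 2: rhs = 5, matching y values: none (0 points).
  x = 3: rhs = 9, matching y values: 3, 10 (2 points).
  x = 4: rhs = 5, matching y values: none (0 points).
  x = 5: rhs = 12, matching y values: 5, 8 (2 points).
  x = 6: rhs = 10, matching y values: 6, 7 (2 points).
  x = 7: rhs = 5, matching y values: none (0 points).
  x = 8: rhs = 3, matching y values: 4, 9 (2 points).
  x = 9: rhs = 10, matching y values: 6, 7 (2 points).
  x = 10: rhs = 6, matching y values: none (0 points).
  x = 11: rhs = 10, matching y values: 6, 7 (2 points).
  x = 12: rhs = 2, matching y values: none (0 points).
Total affine count: 15.
Full point count |E(F_13)| = 15 + 1 = 16.
Hasse bound: |16 − (13+1)| = |2| = 2 ≤ 2√13 ≈ 7.2111 ✓.


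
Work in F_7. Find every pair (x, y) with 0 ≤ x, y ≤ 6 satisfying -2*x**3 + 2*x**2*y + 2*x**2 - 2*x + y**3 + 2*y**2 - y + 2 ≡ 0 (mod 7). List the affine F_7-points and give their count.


Affine F_7-points: {(1, 0), (1, 6), (2, 1), (2, 3), (3, 3), (3, 6), (5, 4), (6, 3)}; count = 8.

For each of the 49 pairs (x, y) ∈ F_7², evaluate f(x, y) mod 7. Record the zeros.
  x = 0: [0↦2, 1↦4, 2↦2, 3↦2, 4↦3, 5↦4, 6↦4]  zeros at y ∈ ∅
  x = 1: [0↦0, 1↦4, 2↦4, 3↦6, 4↦2, 5↦5, 6↦0]  zeros at y ∈ {0, 6}
  x = 2: [0↦4, 1↦0, 2↦6, 3↦0, 4↦2, 5↦4, 6↦5]  zeros at y ∈ {1, 3}
  x = 3: [0↦2, 1↦1, 2↦3, 3↦0, 4↦5, 5↦3, 6↦0]  zeros at y ∈ {3, 6}
  x = 4: [0↦3, 1↦2, 2↦4, 3↦1, 4↦6, 5↦4, 6↦1]  zeros at y ∈ ∅
  x = 5: [0↦2, 1↦5, 2↦4, 3↦5, 4↦0, 5↦2, 6↦3]  zeros at y ∈ {4}
  x = 6: [0↦1, 1↦5, 2↦5, 3↦0, 4↦3, 5↦6, 6↦1]  zeros at y ∈ {3}
Collecting zeros: affine points = {(1, 0), (1, 6), (2, 1), (2, 3), (3, 3), (3, 6), (5, 4), (6, 3)}.
Total count |C(F_7)_aff| = 8.


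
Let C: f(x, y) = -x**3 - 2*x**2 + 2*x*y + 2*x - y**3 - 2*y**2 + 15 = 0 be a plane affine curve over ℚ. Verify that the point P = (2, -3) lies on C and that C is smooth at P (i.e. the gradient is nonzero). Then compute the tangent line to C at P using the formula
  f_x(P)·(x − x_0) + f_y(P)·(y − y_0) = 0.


Tangent line at P: -24*x - 11*y + 15 = 0.

Step 1: f(2, -3) = 0, so P lies on C.
Step 2: partial derivatives
  f_x(x, y) = -3*x**2 - 4*x + 2*y + 2, f_y(x, y) = 2*x - 3*y**2 - 4*y.
  f_x(P) = -24, f_y(P) = -11 (gradient nonzero, so P is smooth).
Step 3: tangent line at P: -24·(x − 2) + -11·(y − -3) = 0.
Expanding: -24*x - 11*y + 15 = 0.


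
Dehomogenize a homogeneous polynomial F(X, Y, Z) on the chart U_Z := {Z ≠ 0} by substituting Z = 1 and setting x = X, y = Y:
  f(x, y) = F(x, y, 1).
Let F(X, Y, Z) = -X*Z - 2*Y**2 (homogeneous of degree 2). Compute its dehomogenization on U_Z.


f(x, y) = -x - 2*y**2

On U_Z we set Z = 1. Each monomial c·X^i·Y^j·Z^k in F becomes c·x^i·y^j·1^k = c·x^i·y^j.
Substituting Z = 1: F(X, Y, 1) = -x - 2*y**2.
Note: deg(f) ≤ deg(F) = 2; strict inequality happens when F is divisible by Z (lost terms).


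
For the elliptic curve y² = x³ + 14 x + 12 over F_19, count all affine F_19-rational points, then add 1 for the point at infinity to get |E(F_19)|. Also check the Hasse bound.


Affine points = {(3, 9), (3, 10), (5, 6), (5, 13), (7, 4), (7, 15), (8, 3), (8, 16), (13, 4), (13, 15), (14, 8), (14, 11), (15, 5), (15, 14), (16, 0), (18, 4), (18, 15)}; affine count = 17; |E(F_19)| = 18.

Discriminant check: Δ ∝ 4a³ + 27b² = 4·14³ + 27·12² = 4·2744 + 27·144 ≡ 6 (mod 19). Nonzero ⇒ E is nonsingular.
For each x ∈ F_19, compute rhs = x³ + 14·x + 12 mod 19, then count y ∈ F_19 with y² ≡ rhs.
  x = 0: rhs = 12, matching y values: none (0 points).
  x = 1: rhs = 8, matching y values: none (0 points).
  x = 2: rhs = 10, matching y values: none (0 points).
  x = 3: rhs = 5, matching y values: 9, 10 (2 points).
  x = 4: rhs = 18, matching y values: none (0 points).
  x = 5: rhs = 17, matching y values: 6, 13 (2 points).
  x = 6: rhs = 8, matching y values: none (0 points).
  x = 7: rhs = 16, matching y values: 4, 15 (2 points).
  x = 8: rhs = 9, matching y values: 3, 16 (2 points).
  x = 9: rhs = 12, matching y values: none (0 points).
  x = 10: rhs = 12, matching y values: none (0 points).
  x = 11: rhs = 15, matching y values: none (0 points).
  x = 12: rhs = 8, matching y values: none (0 points).
  x = 13: rhs = 16, matching y values: 4, 15 (2 points).
  x = 14: rhs = 7, matching y values: 8, 11 (2 points).
  x = 15: rhs = 6, matching y values: 5, 14 (2 points).
  x = 16: rhs = 0, matching y values: 0 (1 points).
  x = 17: rhs = 14, matching y values: none (0 points).
  x = 18: rhs = 16, matching y values: 4, 15 (2 points).
Total affine count: 17.
Full point count |E(F_19)| = 17 + 1 = 18.
Hasse bound: |18 − (19+1)| = |-2| = 2 ≤ 2√19 ≈ 8.7178 ✓.


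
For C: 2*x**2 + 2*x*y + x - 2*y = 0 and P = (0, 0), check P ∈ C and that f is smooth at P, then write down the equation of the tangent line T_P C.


Tangent line at P: x - 2*y = 0.

Step 1: f(0, 0) = 0, so P lies on C.
Step 2: partial derivatives
  f_x(x, y) = 4*x + 2*y + 1, f_y(x, y) = 2*x - 2.
  f_x(P) = 1, f_y(P) = -2 (gradient nonzero, so P is smooth).
Step 3: tangent line at P: 1·(x − 0) + -2·(y − 0) = 0.
Expanding: x - 2*y = 0.


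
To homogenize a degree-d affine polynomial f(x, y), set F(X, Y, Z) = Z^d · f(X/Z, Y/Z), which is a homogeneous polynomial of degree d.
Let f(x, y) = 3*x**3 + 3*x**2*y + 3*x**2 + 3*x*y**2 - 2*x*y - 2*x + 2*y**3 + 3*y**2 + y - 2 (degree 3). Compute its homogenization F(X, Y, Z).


F(X, Y, Z) = 3*X**3 + 3*X**2*Y + 3*X**2*Z + 3*X*Y**2 - 2*X*Y*Z - 2*X*Z**2 + 2*Y**3 + 3*Y**2*Z + Y*Z**2 - 2*Z**3

deg(f) = 3.
Substitute x = X/Z, y = Y/Z into f, then multiply by Z^3.
  monomial 3·x^3·y^0 ↦ 3·X^3·Y^0·Z^0.
  monomial 3·x^2·y^1 ↦ 3·X^2·Y^1·Z^0.
  monomial 3·x^2·y^0 ↦ 3·X^2·Y^0·Z^1.
  monomial 3·x^1·y^2 ↦ 3·X^1·Y^2·Z^0.
  monomial -2·x^1·y^1 ↦ -2·X^1·Y^1·Z^1.
  monomial -2·x^1·y^0 ↦ -2·X^1·Y^0·Z^2.
  monomial 2·x^0·y^3 ↦ 2·X^0·Y^3·Z^0.
  monomial 3·x^0·y^2 ↦ 3·X^0·Y^2·Z^1.
  monomial 1·x^0·y^1 ↦ 1·X^0·Y^1·Z^2.
  monomial -2·x^0·y^0 ↦ -2·X^0·Y^0·Z^3.
Collecting: F(X, Y, Z) = 3*X**3 + 3*X**2*Y + 3*X**2*Z + 3*X*Y**2 - 2*X*Y*Z - 2*X*Z**2 + 2*Y**3 + 3*Y**2*Z + Y*Z**2 - 2*Z**3.


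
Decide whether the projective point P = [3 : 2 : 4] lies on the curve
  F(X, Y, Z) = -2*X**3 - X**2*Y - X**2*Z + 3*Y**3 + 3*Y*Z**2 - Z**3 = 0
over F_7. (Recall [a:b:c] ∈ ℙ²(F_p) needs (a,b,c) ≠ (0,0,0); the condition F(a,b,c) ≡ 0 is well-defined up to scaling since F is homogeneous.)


F(3,2,4) ≡ 4 (mod 7); P is NOT on the curve.

Evaluate F(3, 2, 4) term-by-term (mod 7).
  -2*X**3 ↦ -2·27·1·1 = -54
  -X**2*Y ↦ -1·9·2·1 = -18
  -X**2*Z ↦ -1·9·1·4 = -36
  3*Y**3 ↦ 3·1·8·1 = 24
  3*Y*Z**2 ↦ 3·1·2·16 = 96
  -Z**3 ↦ -1·1·1·64 = -64
Sum: F(3, 2, 4) = (-54) + (-18) + (-36) + (24) + (96) + (-64) = -52.
Reducing mod 7: -52 ≡ 4 (mod 7).
Since F(a, b, c) ≡ 4 ≠ 0 (mod 7), P does NOT lie on the curve.


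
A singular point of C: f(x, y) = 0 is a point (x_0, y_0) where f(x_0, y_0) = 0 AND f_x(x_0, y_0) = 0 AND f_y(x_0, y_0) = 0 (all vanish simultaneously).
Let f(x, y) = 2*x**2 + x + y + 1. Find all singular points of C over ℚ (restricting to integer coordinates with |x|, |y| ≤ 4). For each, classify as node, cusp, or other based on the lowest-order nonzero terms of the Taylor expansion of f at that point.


No singular points in the scanned grid; C is smooth there.

Compute partial derivatives:
  f_x = 4*x + 1.
  f_y = 1.
f_y = 1 is a nonzero constant, so f_y never vanishes: no point (x, y) can satisfy f = f_x = f_y = 0. In particular no (x, y) ∈ {−4, ..., 4}² is singular; the curve is smooth.


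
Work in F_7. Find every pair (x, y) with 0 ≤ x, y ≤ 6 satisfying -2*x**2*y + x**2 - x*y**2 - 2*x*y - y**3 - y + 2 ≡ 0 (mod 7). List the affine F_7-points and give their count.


Affine F_7-points: {(0, 1), (0, 3), (4, 1), (4, 3), (4, 6), (5, 6), (6, 4)}; count = 7.

For each of the 49 pairs (x, y) ∈ F_7², evaluate f(x, y) mod 7. Record the zeros.
  x = 0: [0↦2, 1↦0, 2↦6, 3↦0, 4↦4, 5↦5, 6↦4]  zeros at y ∈ {1, 3}
  x = 1: [0↦3, 1↦3, 2↦2, 3↦1, 4↦1, 5↦3, 6↦1]  zeros at y ∈ ∅
  x = 2: [0↦6, 1↦4, 2↦6, 3↦6, 4↦5, 5↦4, 6↦4]  zeros at y ∈ ∅
  x = 3: [0↦4, 1↦3, 2↦4, 3↦1, 4↦2, 5↦1, 6↦6]  zeros at y ∈ ∅
  x = 4: [0↦4, 1↦0, 2↦3, 3↦0, 4↦6, 5↦1, 6↦0]  zeros at y ∈ {1, 3, 6}
  x = 5: [0↦6, 1↦2, 2↦3, 3↦3, 4↦3, 5↦4, 6↦0]  zeros at y ∈ {6}
  x = 6: [0↦3, 1↦2, 2↦4, 3↦3, 4↦0, 5↦3, 6↦6]  zeros at y ∈ {4}
Collecting zeros: affine points = {(0, 1), (0, 3), (4, 1), (4, 3), (4, 6), (5, 6), (6, 4)}.
Total count |C(F_7)_aff| = 7.


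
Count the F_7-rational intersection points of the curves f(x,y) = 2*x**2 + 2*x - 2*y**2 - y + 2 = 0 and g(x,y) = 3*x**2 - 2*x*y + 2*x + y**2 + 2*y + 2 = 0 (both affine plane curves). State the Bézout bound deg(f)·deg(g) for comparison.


Common zeros: {(2, 3), (4, 3)}; count = 2; Bézout bound = 4.

deg(f) = 2, deg(g) = 2, so Bézout bound = 4.
Scan x ∈ F_7. For each x, list the y ∈ F_7 with f(x, y) ≡ 0 and those with g(x, y) ≡ 0 (mod 7); the common zeros in that column are the intersection.
  x = 0: f ≡ 0 at y ∈ ∅; g ≡ 0 at y ∈ ∅; common: ∅.
  x = 1: f ≡ 0 at y ∈ {5}; g ≡ 0 at y ∈ {0}; common: ∅.
  x = 2: f ≡ 0 at y ∈ {0, 3}; g ≡ 0 at y ∈ {3, 6}; common: {3}.
  x = 3: f ≡ 0 at y ∈ ∅; g ≡ 0 at y ∈ {0, 4}; common: ∅.
  x = 4: f ≡ 0 at y ∈ {0, 3}; g ≡ 0 at y ∈ {3}; common: {3}.
  x = 5: f ≡ 0 at y ∈ {5}; g ≡ 0 at y ∈ ∅; common: ∅.
  x = 6: f ≡ 0 at y ∈ ∅; g ≡ 0 at y ∈ {4, 6}; common: ∅.
Collecting: common zeros = {(2, 3), (4, 3)}, so the count is 2.
Comparison with the Bézout bound: 2 ≤ 4 = deg(f)·deg(g), as expected for curves with no common component (the affine F_7-count falls short of the bound because intersections may lie at infinity, over extension fields, or carry multiplicity).


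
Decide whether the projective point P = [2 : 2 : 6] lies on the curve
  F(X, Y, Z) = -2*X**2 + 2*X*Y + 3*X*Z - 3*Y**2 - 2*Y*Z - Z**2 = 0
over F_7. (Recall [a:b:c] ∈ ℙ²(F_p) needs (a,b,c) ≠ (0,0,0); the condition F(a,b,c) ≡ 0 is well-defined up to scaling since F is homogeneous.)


F(2,2,6) ≡ 6 (mod 7); P is NOT on the curve.

Evaluate F(2, 2, 6) term-by-term (mod 7).
  -2*X**2 ↦ -2·4·1·1 = -8
  2*X*Y ↦ 2·2·2·1 = 8
  3*X*Z ↦ 3·2·1·6 = 36
  -3*Y**2 ↦ -3·1·4·1 = -12
  -2*Y*Z ↦ -2·1·2·6 = -24
  -Z**2 ↦ -1·1·1·36 = -36
Sum: F(2, 2, 6) = (-8) + (8) + (36) + (-12) + (-24) + (-36) = -36.
Reducing mod 7: -36 ≡ 6 (mod 7).
Since F(a, b, c) ≡ 6 ≠ 0 (mod 7), P does NOT lie on the curve.


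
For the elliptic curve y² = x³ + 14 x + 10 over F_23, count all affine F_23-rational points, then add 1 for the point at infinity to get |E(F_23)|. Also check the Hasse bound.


Affine points = {(1, 5), (1, 18), (2, 0), (8, 6), (8, 17), (10, 0), (11, 0), (14, 11), (14, 12), (16, 11), (16, 12), (17, 3), (17, 20), (22, 8), (22, 15)}; affine count = 15; |E(F_23)| = 16.

Discriminant check: Δ ∝ 4a³ + 27b² = 4·14³ + 27·10² = 4·2744 + 27·100 ≡ 14 (mod 23). Nonzero ⇒ E is nonsingular.
For each x ∈ F_23, compute rhs = x³ + 14·x + 10 mod 23, then count y ∈ F_23 with y² ≡ rhs.
  x = 0: rhs = 10, matching y values: none (0 points).
  x = 1: rhs = 2, matching y values: 5, 18 (2 points).
  x = 2: rhs = 0, matching y values: 0 (1 points).
  x = 3: rhs = 10, matching y values: none (0 points).
  x = 4: rhs = 15, matching y values: none (0 points).
  x = 5: rhs = 21, matching y values: none (0 points).
  x = 6: rhs = 11, matching y values: none (0 points).
  x = 7: rhs = 14, matching y values: none (0 points).
  x = 8: rhs = 13, matching y values: 6, 17 (2 points).
  x = 9: rhs = 14, matching y values: none (0 points).
  x = 10: rhs = 0, matching y values: 0 (1 points).
  x = 11: rhs = 0, matching y values: 0 (1 points).
  x = 12: rhs = 20, matching y values: none (0 points).
  x = 13: rhs = 20, matching y values: none (0 points).
  x = 14: rhs = 6, matching y values: 11, 12 (2 points).
  x = 15: rhs = 7, matching y values: none (0 points).
  x = 16: rhs = 6, matching y values: 11, 12 (2 points).
  x = 17: rhs = 9, matching y values: 3, 20 (2 points).
  x = 18: rhs = 22, matching y values: none (0 points).
  x = 19: rhs = 5, matching y values: none (0 points).
  x = 20: rhs = 10, matching y values: none (0 points).
  x = 21: rhs = 20, matching y values: none (0 points).
  x = 22: rhs = 18, matching y values: 8, 15 (2 points).
Total affine count: 15.
Full point count |E(F_23)| = 15 + 1 = 16.
Hasse bound: |16 − (23+1)| = |-8| = 8 ≤ 2√23 ≈ 9.5917 ✓.


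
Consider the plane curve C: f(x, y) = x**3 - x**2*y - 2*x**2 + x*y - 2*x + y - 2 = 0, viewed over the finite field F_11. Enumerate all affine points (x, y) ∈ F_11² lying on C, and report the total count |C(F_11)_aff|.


Affine F_11-points: {(0, 2), (1, 5), (2, 5), (3, 9), (4, 0), (4, 1), (4, 2), (4, 3), (4, 4), (4, 5), (4, 6), (4, 7), (4, 8), (4, 9), (4, 10), (5, 1), (6, 6), (7, 8), (9, 6), (10, 8)}; count = 20.

For each of the 121 pairs (x, y) ∈ F_11², evaluate f(x, y) mod 11. Record the zeros.
  x = 0: [0↦9, 1↦10, 2↦0, 3↦1, 4↦2, 5↦3, 6↦4, 7↦5, 8↦6, 9↦7, 10↦8]  zeros at y ∈ {2}
  x = 1: [0↦6, 1↦7, 2↦8, 3↦9, 4↦10, 5↦0, 6↦1, 7↦2, 8↦3, 9↦4, 10↦5]  zeros at y ∈ {5}
  x = 2: [0↦5, 1↦4, 2↦3, 3↦2, 4↦1, 5↦0, 6↦10, 7↦9, 8↦8, 9↦7, 10↦6]  zeros at y ∈ {5}
  x = 3: [0↦1, 1↦7, 2↦2, 3↦8, 4↦3, 5↦9, 6↦4, 7↦10, 8↦5, 9↦0, 10↦6]  zeros at y ∈ {9}
  x = 4: [0↦0, 1↦0, 2↦0, 3↦0, 4↦0, 5↦0, 6↦0, 7↦0, 8↦0, 9↦0, 10↦0]  zeros at y ∈ {0, 1, 2, 3, 4, 5, 6, 7, 8, 9, 10}
  x = 5: [0↦8, 1↦0, 2↦3, 3↦6, 4↦9, 5↦1, 6↦4, 7↦7, 8↦10, 9↦2, 10↦5]  zeros at y ∈ {1}
  x = 6: [0↦9, 1↦2, 2↦6, 3↦10, 4↦3, 5↦7, 6↦0, 7↦4, 8↦8, 9↦1, 10↦5]  zeros at y ∈ {6}
  x = 7: [0↦9, 1↦1, 2↦4, 3↦7, 4↦10, 5↦2, 6↦5, 7↦8, 8↦0, 9↦3, 10↦6]  zeros at y ∈ {8}
  x = 8: [0↦3, 1↦3, 2↦3, 3↦3, 4↦3, 5↦3, 6↦3, 7↦3, 8↦3, 9↦3, 10↦3]  zeros at y ∈ ∅
  x = 9: [0↦8, 1↦3, 2↦9, 3↦4, 4↦10, 5↦5, 6↦0, 7↦6, 8↦1, 9↦7, 10↦2]  zeros at y ∈ {6}
  x = 10: [0↦8, 1↦7, 2↦6, 3↦5, 4↦4, 5↦3, 6↦2, 7↦1, 8↦0, 9↦10, 10↦9]  zeros at y ∈ {8}
Collecting zeros: affine points = {(0, 2), (1, 5), (2, 5), (3, 9), (4, 0), (4, 1), (4, 2), (4, 3), (4, 4), (4, 5), (4, 6), (4, 7), (4, 8), (4, 9), (4, 10), (5, 1), (6, 6), (7, 8), (9, 6), (10, 8)}.
Total count |C(F_11)_aff| = 20.


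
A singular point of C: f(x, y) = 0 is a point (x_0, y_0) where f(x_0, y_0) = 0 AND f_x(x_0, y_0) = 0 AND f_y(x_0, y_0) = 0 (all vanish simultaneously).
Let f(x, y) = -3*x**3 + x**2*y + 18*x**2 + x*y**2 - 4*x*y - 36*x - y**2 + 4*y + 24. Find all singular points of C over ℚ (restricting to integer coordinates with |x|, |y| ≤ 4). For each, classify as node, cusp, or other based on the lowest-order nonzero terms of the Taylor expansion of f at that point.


Singular points: {(2, 0)}; classification: cusp.

Compute partial derivatives:
  f_x = -9*x**2 + 2*x*y + 36*x + y**2 - 4*y - 36.
  f_y = x**2 + 2*x*y - 4*x - 2*y + 4.
Scan x_0 ∈ {−4, ..., 4}. For each x_0, f_y(x_0, y) is a polynomial in y; find its integer roots y ∈ {−4, ..., 4}, then test f_x and f at those candidates.
  x = -4: f_y(-4, y) = 36 - 10*y; no integer root y with |y| ≤ 4.
  x = -3: f_y(-3, y) = 25 - 8*y; no integer root y with |y| ≤ 4.
  x = -2: f_y(-2, y) = 16 - 6*y; no integer root y with |y| ≤ 4.
  x = -1: f_y(-1, y) = 9 - 4*y; no integer root y with |y| ≤ 4.
  x = 0: f_y(0, y) = 4 - 2*y; vanishes at y ∈ {2}. (0, 2): f_x = -40 ≠ 0.
  x = 1: f_y(1, y) = 1; no integer root y with |y| ≤ 4.
  x = 2: f_y(2, y) = 2*y; vanishes at y ∈ {0}. (2, 0): f_x = 0, f = 0 — SINGULAR.
  x = 3: f_y(3, y) = 4*y + 1; no integer root y with |y| ≤ 4.
  x = 4: f_y(4, y) = 6*y + 4; no integer root y with |y| ≤ 4.
Only singular point on the grid: (2, 0).
Classify: substitute x = 2 + u, y = 0 + v and expand: f = -3*u**3 + u**2*v + u*v**2 + v**2.
No constant or linear terms (consistent with a singular point). Quadratic part: v**2. Cubic part: -3*u**3 + u**2*v + u*v**2.
The quadratic part v**2 is a perfect square, so there is a single (double) tangent line v = 0, i.e. y = 0. Restricting the cubic part to that line (v = 0) leaves -3*u**3 ≠ 0, so f is not divisible by v and the branch is v² ≈ 3*u**3 to lowest order — this is a cusp.
Classification: cusp.


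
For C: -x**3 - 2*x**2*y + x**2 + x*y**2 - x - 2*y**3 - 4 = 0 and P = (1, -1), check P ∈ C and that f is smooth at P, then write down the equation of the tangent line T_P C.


Tangent line at P: 3*x - 10*y - 13 = 0.

Step 1: f(1, -1) = 0, so P lies on C.
Step 2: partial derivatives
  f_x(x, y) = -3*x**2 - 4*x*y + 2*x + y**2 - 1, f_y(x, y) = -2*x**2 + 2*x*y - 6*y**2.
  f_x(P) = 3, f_y(P) = -10 (gradient nonzero, so P is smooth).
Step 3: tangent line at P: 3·(x − 1) + -10·(y − -1) = 0.
Expanding: 3*x - 10*y - 13 = 0.


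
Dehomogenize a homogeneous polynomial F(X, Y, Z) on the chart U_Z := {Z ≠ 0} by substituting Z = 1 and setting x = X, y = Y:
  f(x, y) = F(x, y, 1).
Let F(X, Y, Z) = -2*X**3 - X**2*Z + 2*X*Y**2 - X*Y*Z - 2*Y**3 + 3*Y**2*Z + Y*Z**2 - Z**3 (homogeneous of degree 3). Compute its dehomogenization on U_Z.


f(x, y) = -2*x**3 - x**2 + 2*x*y**2 - x*y - 2*y**3 + 3*y**2 + y - 1

On U_Z we set Z = 1. Each monomial c·X^i·Y^j·Z^k in F becomes c·x^i·y^j·1^k = c·x^i·y^j.
Substituting Z = 1: F(X, Y, 1) = -2*x**3 - x**2 + 2*x*y**2 - x*y - 2*y**3 + 3*y**2 + y - 1.
Note: deg(f) ≤ deg(F) = 3; strict inequality happens when F is divisible by Z (lost terms).


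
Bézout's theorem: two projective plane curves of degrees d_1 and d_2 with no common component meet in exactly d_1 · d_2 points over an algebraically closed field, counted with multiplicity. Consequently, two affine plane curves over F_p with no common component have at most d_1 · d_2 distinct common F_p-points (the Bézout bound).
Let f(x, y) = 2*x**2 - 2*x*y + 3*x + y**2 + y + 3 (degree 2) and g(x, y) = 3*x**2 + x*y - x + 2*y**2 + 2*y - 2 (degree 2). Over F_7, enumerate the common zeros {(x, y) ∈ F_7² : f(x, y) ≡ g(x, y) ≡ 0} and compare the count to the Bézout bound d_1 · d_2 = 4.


Common zeros: {(2, 4), (4, 4)}; count = 2; Bézout bound = 4.

deg(f) = 2, deg(g) = 2, so Bézout bound = 4.
Scan x ∈ F_7. For each x, list the y ∈ F_7 with f(x, y) ≡ 0 and those with g(x, y) ≡ 0 (mod 7); the common zeros in that column are the intersection.
  x = 0: f ≡ 0 at y ∈ ∅; g ≡ 0 at y ∈ ∅; common: ∅.
  x = 1: f ≡ 0 at y ∈ {3, 5}; g ≡ 0 at y ∈ {0, 2}; common: ∅.
  x = 2: f ≡ 0 at y ∈ {4, 6}; g ≡ 0 at y ∈ {1, 4}; common: {4}.
  x = 3: f ≡ 0 at y ∈ ∅; g ≡ 0 at y ∈ ∅; common: ∅.
  x = 4: f ≡ 0 at y ∈ {3, 4}; g ≡ 0 at y ∈ {0, 4}; common: {4}.
  x = 5: f ≡ 0 at y ∈ ∅; g ≡ 0 at y ∈ {1, 6}; common: ∅.
  x = 6: f ≡ 0 at y ∈ {5, 6}; g ≡ 0 at y ∈ ∅; common: ∅.
Collecting: common zeros = {(2, 4), (4, 4)}, so the count is 2.
Comparison with the Bézout bound: 2 ≤ 4 = deg(f)·deg(g), as expected for curves with no common component (the affine F_7-count falls short of the bound because intersections may lie at infinity, over extension fields, or carry multiplicity).


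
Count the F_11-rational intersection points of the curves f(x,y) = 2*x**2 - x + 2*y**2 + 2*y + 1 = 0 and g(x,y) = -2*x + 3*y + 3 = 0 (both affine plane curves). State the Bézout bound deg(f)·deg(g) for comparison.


Common zeros: {(4, 9)}; count = 1; Bézout bound = 2.

deg(f) = 2, deg(g) = 1, so Bézout bound = 2.
Scan x ∈ F_11. For each x, list the y ∈ F_11 with f(x, y) ≡ 0 and those with g(x, y) ≡ 0 (mod 11); the common zeros in that column are the intersection.
  x = 0: f ≡ 0 at y ∈ ∅; g ≡ 0 at y ∈ {10}; common: ∅.
  x = 1: f ≡ 0 at y ∈ ∅; g ≡ 0 at y ∈ {7}; common: ∅.
  x = 2: f ≡ 0 at y ∈ {1, 9}; g ≡ 0 at y ∈ {4}; common: ∅.
  x = 3: f ≡ 0 at y ∈ ∅; g ≡ 0 at y ∈ {1}; common: ∅.
  x = 4: f ≡ 0 at y ∈ {1, 9}; g ≡ 0 at y ∈ {9}; common: {9}.
  x = 5: f ≡ 0 at y ∈ ∅; g ≡ 0 at y ∈ {6}; common: ∅.
  x = 6: f ≡ 0 at y ∈ ∅; g ≡ 0 at y ∈ {3}; common: ∅.
  x = 7: f ≡ 0 at y ∈ {4, 6}; g ≡ 0 at y ∈ {0}; common: ∅.
  x = 8: f ≡ 0 at y ∈ {0, 10}; g ≡ 0 at y ∈ {8}; common: ∅.
  x = 9: f ≡ 0 at y ∈ {0, 10}; g ≡ 0 at y ∈ {5}; common: ∅.
  x = 10: f ≡ 0 at y ∈ {4, 6}; g ≡ 0 at y ∈ {2}; common: ∅.
Collecting: common zeros = {(4, 9)}, so the count is 1.
Comparison with the Bézout bound: 1 ≤ 2 = deg(f)·deg(g), as expected for curves with no common component (the affine F_11-count falls short of the bound because intersections may lie at infinity, over extension fields, or carry multiplicity).


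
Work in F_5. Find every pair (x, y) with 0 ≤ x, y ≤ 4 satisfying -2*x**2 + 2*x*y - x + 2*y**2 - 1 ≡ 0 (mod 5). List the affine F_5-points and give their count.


Affine F_5-points: {(1, 1), (1, 3), (2, 1), (2, 2), (4, 3)}; count = 5.

For each of the 25 pairs (x, y) ∈ F_5², evaluate f(x, y) mod 5. Record the zeros.
  x = 0: [0↦4, 1↦1, 2↦2, 3↦2, 4↦1]  zeros at y ∈ ∅
  x = 1: [0↦1, 1↦0, 2↦3, 3↦0, 4↦1]  zeros at y ∈ {1, 3}
  x = 2: [0↦4, 1↦0, 2↦0, 3↦4, 4↦2]  zeros at y ∈ {1, 2}
  x = 3: [0↦3, 1↦1, 2↦3, 3↦4, 4↦4]  zeros at y ∈ ∅
  x = 4: [0↦3, 1↦3, 2↦2, 3↦0, 4↦2]  zeros at y ∈ {3}
Collecting zeros: affine points = {(1, 1), (1, 3), (2, 1), (2, 2), (4, 3)}.
Total count |C(F_5)_aff| = 5.


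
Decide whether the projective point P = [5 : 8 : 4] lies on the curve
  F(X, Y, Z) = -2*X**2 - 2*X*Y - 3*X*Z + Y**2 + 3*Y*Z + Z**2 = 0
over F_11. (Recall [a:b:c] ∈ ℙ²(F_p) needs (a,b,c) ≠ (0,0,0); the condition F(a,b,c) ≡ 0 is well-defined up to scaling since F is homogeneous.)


F(5,8,4) ≡ 8 (mod 11); P is NOT on the curve.

Evaluate F(5, 8, 4) term-by-term (mod 11).
  -2*X**2 ↦ -2·25·1·1 = -50
  -2*X*Y ↦ -2·5·8·1 = -80
  -3*X*Z ↦ -3·5·1·4 = -60
  Y**2 ↦ 1·1·64·1 = 64
  3*Y*Z ↦ 3·1·8·4 = 96
  Z**2 ↦ 1·1·1·16 = 16
Sum: F(5, 8, 4) = (-50) + (-80) + (-60) + (64) + (96) + (16) = -14.
Reducing mod 11: -14 ≡ 8 (mod 11).
Since F(a, b, c) ≡ 8 ≠ 0 (mod 11), P does NOT lie on the curve.
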